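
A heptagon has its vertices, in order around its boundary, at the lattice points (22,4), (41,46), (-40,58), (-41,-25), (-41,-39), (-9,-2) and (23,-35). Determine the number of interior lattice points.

4976

By the shoelace formula, twice the signed area is |[22·46 − 41·4] + [41·58 − (-40)·46] + [(-40)·(-25) − (-41)·58] + [(-41)·(-39) − (-41)·(-25)] + [(-41)·(-2) − (-9)·(-39)] + [(-9)·(-35) − 23·(-2)] + [23·4 − 22·(-35)]| = 9972, so the area is 4986.
Along each edge there are gcd(|Δx|,|Δy|)+1 lattice points, so counting each shared vertex once the boundary has gcd(19,42) + gcd(81,12) + gcd(1,83) + gcd(0,14) + gcd(32,37) + gcd(32,33) + gcd(1,39) = 1+3+1+14+1+1+1 = 22.
Pick's theorem gives I = A − B/2 + 1 = 4986 − 22/2 + 1 = 4976.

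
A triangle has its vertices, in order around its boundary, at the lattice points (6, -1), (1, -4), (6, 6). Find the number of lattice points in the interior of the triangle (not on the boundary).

Using the shoelace formula, 2A = |(6·(-4) − 1·(-1)) + (1·6 − 6·(-4)) + (6·(-1) − 6·6)| = 35, so the area is 35/2.
Summing gcd(|Δx|,|Δy|) over the edges gives the boundary count: gcd(5,3) + gcd(5,10) + gcd(0,7) = 1+5+7 = 13.
By Pick's theorem A = I + B/2 − 1, so I = 35/2 − 13/2 + 1 = 12.

12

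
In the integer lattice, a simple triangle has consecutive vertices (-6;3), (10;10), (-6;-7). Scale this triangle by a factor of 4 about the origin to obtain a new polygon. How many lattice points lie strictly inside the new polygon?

1257

The shoelace formula gives twice the area as |[(-6)·10 − 10·3] + [10·(-7) − (-6)·10] + [(-6)·3 − (-6)·(-7)]| = 160, so the area is 80.
Summing gcd(|Δx|,|Δy|) over the edges gives the boundary count: gcd(16,7) + gcd(16,17) + gcd(0,10) = 1+1+10 = 12.
Scaling by 4 multiplies the area by 4² = 16 (so the new area is 1280) and multiplies the boundary lattice-point count by 4, giving 48.
By Pick's theorem, the interior count of the dilated polygon is 1280 − 48/2 + 1 = 1257.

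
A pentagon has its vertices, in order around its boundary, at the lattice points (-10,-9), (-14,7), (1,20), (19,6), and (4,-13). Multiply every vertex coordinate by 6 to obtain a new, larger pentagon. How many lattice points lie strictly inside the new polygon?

Using the shoelace formula, 2A = |((-10)·7 − (-14)·(-9)) + ((-14)·20 − 1·7) + (1·6 − 19·20) + (19·(-13) − 4·6) + (4·(-9) − (-10)·(-13))| = 1294, so the area is 647.
Along each edge there are gcd(|Δx|,|Δy|)+1 lattice points, so counting each shared vertex once the boundary has gcd(4,16) + gcd(15,13) + gcd(18,14) + gcd(15,19) + gcd(14,4) = 4+1+2+1+2 = 10.
Scaling by 6 multiplies the area by 6² = 36 (so the new area is 23292) and multiplies the boundary lattice-point count by 6, giving 60.
By Pick's theorem, the interior count of the dilated polygon is 23292 − 60/2 + 1 = 23263.

23263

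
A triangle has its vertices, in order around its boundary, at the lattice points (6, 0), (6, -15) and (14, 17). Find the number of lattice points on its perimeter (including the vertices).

24

Summing gcd(|Δx|,|Δy|) over the edges gives the boundary count: gcd(0,15) + gcd(8,32) + gcd(8,17) = 15+8+1 = 24.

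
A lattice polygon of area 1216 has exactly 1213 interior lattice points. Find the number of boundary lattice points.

Pick's theorem gives A = I + B/2 − 1, so B = 2(A − I + 1) = 2(1216 − 1213 + 1) = 8.

8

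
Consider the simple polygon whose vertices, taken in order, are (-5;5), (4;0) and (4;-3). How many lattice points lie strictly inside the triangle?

12

Using the shoelace formula, 2A = |[(-5)·0 − 4·5] + [4·(-3) − 4·0] + [4·5 − (-5)·(-3)]| = 27, so the area is 13.5.
Along each edge there are gcd(|Δx|,|Δy|)+1 lattice points, so counting each shared vertex once the boundary has gcd(9,5) + gcd(0,3) + gcd(9,8) = 1+3+1 = 5.
Pick's theorem gives I = A − B/2 + 1 = 13.5 − 5/2 + 1 = 12.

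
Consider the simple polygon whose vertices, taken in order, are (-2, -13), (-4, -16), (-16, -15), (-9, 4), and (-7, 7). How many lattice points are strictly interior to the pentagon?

The shoelace formula gives twice the area as |[(-2)·(-16) − (-4)·(-13)] + [(-4)·(-15) − (-16)·(-16)] + [(-16)·4 − (-9)·(-15)] + [(-9)·7 − (-7)·4] + [(-7)·(-13) − (-2)·7]| = 345, so the area is 172.5.
Along each edge there are gcd(|Δx|,|Δy|)+1 lattice points, so counting each shared vertex once the boundary has gcd(2,3) + gcd(12,1) + gcd(7,19) + gcd(2,3) + gcd(5,20) = 1+1+1+1+5 = 9.
By Pick's theorem A = I + B/2 − 1, so I = 172.5 − 9/2 + 1 = 169.

169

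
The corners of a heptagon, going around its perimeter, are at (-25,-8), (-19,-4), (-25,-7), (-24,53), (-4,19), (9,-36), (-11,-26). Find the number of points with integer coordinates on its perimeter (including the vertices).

21

Along each edge there are gcd(|Δx|,|Δy|)+1 lattice points, so counting each shared vertex once the boundary has gcd(6,4) + gcd(6,3) + gcd(1,60) + gcd(20,34) + gcd(13,55) + gcd(20,10) + gcd(14,18) = 2+3+1+2+1+10+2 = 21.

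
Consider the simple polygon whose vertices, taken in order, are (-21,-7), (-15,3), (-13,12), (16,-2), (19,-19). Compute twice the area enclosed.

By the shoelace formula, twice the signed area is |[(-21)·3 − (-15)·(-7)] + [(-15)·12 − (-13)·3] + [(-13)·(-2) − 16·12] + [16·(-19) − 19·(-2)] + [19·(-7) − (-21)·(-19)]| = 1273, so the area is 636.5.

1273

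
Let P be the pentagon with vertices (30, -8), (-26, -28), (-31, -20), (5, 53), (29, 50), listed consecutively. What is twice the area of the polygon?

By the shoelace formula, twice the signed area is |[30·(-28) − (-26)·(-8)] + [(-26)·(-20) − (-31)·(-28)] + [(-31)·53 − 5·(-20)] + [5·50 − 29·53] + [29·(-8) − 30·50]| = 5958, so the area is 2979.

5958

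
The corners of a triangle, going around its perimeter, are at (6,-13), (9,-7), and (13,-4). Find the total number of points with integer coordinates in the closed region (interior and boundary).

Using the shoelace formula, 2A = |(6·(-7) − 9·(-13)) + (9·(-4) − 13·(-7)) + (13·(-13) − 6·(-4))| = 15, so the area is 7.5.
Along each edge there are gcd(|Δx|,|Δy|)+1 lattice points, so counting each shared vertex once the boundary has gcd(3,6) + gcd(4,3) + gcd(7,9) = 3+1+1 = 5.
Pick's theorem gives I = A − B/2 + 1 = 7.5 − 5/2 + 1 = 6, so the closed region contains I + B = 6 + 5 = 11 lattice points.

11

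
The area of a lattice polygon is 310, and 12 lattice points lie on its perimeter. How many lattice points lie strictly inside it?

305

Pick's theorem A = I + B/2 − 1 rearranges to I = A − B/2 + 1 = 310 − 12/2 + 1 = 305.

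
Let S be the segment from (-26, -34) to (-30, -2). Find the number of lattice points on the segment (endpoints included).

5

The number of lattice points on a segment between lattice points is gcd(|Δx|,|Δy|) + 1 = gcd(4,32) + 1 = 4 + 1 = 5.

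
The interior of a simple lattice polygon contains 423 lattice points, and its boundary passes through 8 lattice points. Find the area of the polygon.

426

Pick's theorem states A = I + B/2 − 1, so A = 423 + 8/2 − 1 = 426.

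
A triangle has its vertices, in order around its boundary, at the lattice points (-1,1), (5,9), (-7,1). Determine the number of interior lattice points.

19

The shoelace formula gives twice the area as |[(-1)·9 − 5·1] + [5·1 − (-7)·9] + [(-7)·1 − (-1)·1]| = 48, so the area is 24.
The number of boundary lattice points is Σ gcd(|Δx|,|Δy|) = gcd(6,8) + gcd(12,8) + gcd(6,0) = 2+4+6 = 12.
By Pick's theorem A = I + B/2 − 1, so I = 24 − 12/2 + 1 = 19.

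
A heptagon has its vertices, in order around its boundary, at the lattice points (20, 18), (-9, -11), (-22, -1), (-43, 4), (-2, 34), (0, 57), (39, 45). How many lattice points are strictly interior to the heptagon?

The shoelace formula gives twice the area as |(20·(-11) − (-9)·18) + ((-9)·(-1) − (-22)·(-11)) + ((-22)·4 − (-43)·(-1)) + ((-43)·34 − (-2)·4) + ((-2)·57 − 0·34) + (0·45 − 39·57) + (39·18 − 20·45)| = 4411, so the area is 4411/2.
The number of boundary lattice points is Σ gcd(|Δx|,|Δy|) = gcd(29,29) + gcd(13,10) + gcd(21,5) + gcd(41,30) + gcd(2,23) + gcd(39,12) + gcd(19,27) = 29+1+1+1+1+3+1 = 37.
By Pick's theorem A = I + B/2 − 1, so I = 4411/2 − 37/2 + 1 = 2188.

2188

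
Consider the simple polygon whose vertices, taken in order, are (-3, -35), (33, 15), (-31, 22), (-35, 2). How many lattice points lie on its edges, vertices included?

Along each edge there are gcd(|Δx|,|Δy|)+1 lattice points, so counting each shared vertex once the boundary has gcd(36,50) + gcd(64,7) + gcd(4,20) + gcd(32,37) = 2+1+4+1 = 8.

8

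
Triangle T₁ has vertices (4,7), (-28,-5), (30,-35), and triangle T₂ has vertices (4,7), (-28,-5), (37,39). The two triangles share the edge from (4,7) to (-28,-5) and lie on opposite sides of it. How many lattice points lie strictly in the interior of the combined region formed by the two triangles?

1140

The union is the simple quadrilateral with vertices (4,7), (30,-35), (-28,-5), (37,39) in order.
The shoelace formula gives twice the area as |[4·(-35) − 30·7] + [30·(-5) − (-28)·(-35)] + [(-28)·39 − 37·(-5)] + [37·7 − 4·39]| = 2284, so the area is 1142.
The number of boundary lattice points is Σ gcd(|Δx|,|Δy|) = gcd(26,42) + gcd(58,30) + gcd(65,44) + gcd(33,32) = 2+2+1+1 = 6.
By Pick's theorem I = A − B/2 + 1 = 1142 − 6/2 + 1 = 1140.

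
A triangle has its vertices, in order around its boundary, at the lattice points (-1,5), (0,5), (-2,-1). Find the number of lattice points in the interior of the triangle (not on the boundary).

2

The shoelace formula gives twice the area as |((-1)·5 − 0·5) + (0·(-1) − (-2)·5) + ((-2)·5 − (-1)·(-1))| = 6, so the area is 3.
Summing gcd(|Δx|,|Δy|) over the edges gives the boundary count: gcd(1,0) + gcd(2,6) + gcd(1,6) = 1+2+1 = 4.
By Pick's theorem A = I + B/2 − 1, so I = 3 − 4/2 + 1 = 2.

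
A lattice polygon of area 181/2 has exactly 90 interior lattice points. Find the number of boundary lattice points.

Pick's theorem gives A = I + B/2 − 1, so B = 2(A − I + 1) = 2(181/2 − 90 + 1) = 3.

3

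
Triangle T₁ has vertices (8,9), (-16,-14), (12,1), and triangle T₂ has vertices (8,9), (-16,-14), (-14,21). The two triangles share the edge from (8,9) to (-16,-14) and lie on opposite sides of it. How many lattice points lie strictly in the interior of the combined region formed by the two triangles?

536

The union is the simple quadrilateral with vertices (8,9), (12,1), (-16,-14), (-14,21) in order.
Using the shoelace formula, 2A = |[8·1 − 12·9] + [12·(-14) − (-16)·1] + [(-16)·21 − (-14)·(-14)] + [(-14)·9 − 8·21]| = 1078, so the area is 539.
Summing gcd(|Δx|,|Δy|) over the edges gives the boundary count: gcd(4,8) + gcd(28,15) + gcd(2,35) + gcd(22,12) = 4+1+1+2 = 8.
By Pick's theorem I = A − B/2 + 1 = 539 − 8/2 + 1 = 536.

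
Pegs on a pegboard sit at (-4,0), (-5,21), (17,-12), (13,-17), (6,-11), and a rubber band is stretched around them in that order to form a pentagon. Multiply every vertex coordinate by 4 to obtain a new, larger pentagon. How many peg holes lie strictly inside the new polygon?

4763

Using the shoelace formula, 2A = |((-4)·21 − (-5)·0) + ((-5)·(-12) − 17·21) + (17·(-17) − 13·(-12)) + (13·(-11) − 6·(-17)) + (6·0 − (-4)·(-11))| = 599, so the area is 299.5.
Along each edge there are gcd(|Δx|,|Δy|)+1 lattice points, so counting each shared vertex once the boundary has gcd(1,21) + gcd(22,33) + gcd(4,5) + gcd(7,6) + gcd(10,11) = 1+11+1+1+1 = 15.
Scaling by 4 multiplies the area by 4² = 16 (so the new area is 4792) and multiplies the boundary lattice-point count by 4, giving 60.
By Pick's theorem, the interior count of the dilated polygon is 4792 − 60/2 + 1 = 4763.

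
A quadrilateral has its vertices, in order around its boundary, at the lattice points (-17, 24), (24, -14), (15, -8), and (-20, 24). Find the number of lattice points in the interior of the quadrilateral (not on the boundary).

93

Using the shoelace formula, 2A = |((-17)·(-14) − 24·24) + (24·(-8) − 15·(-14)) + (15·24 − (-20)·(-8)) + ((-20)·24 − (-17)·24)| = 192, so the area is 96.
Summing gcd(|Δx|,|Δy|) over the edges gives the boundary count: gcd(41,38) + gcd(9,6) + gcd(35,32) + gcd(3,0) = 1+3+1+3 = 8.
Pick's theorem gives I = A − B/2 + 1 = 96 − 8/2 + 1 = 93.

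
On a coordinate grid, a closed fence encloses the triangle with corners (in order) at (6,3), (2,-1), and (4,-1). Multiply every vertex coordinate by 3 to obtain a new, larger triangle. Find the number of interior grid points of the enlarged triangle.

Using the shoelace formula, 2A = |(6·(-1) − 2·3) + (2·(-1) − 4·(-1)) + (4·3 − 6·(-1))| = 8, so the area is 4.
Summing gcd(|Δx|,|Δy|) over the edges gives the boundary count: gcd(4,4) + gcd(2,0) + gcd(2,4) = 4+2+2 = 8.
Scaling by 3 multiplies the area by 3² = 9 (so the new area is 36) and multiplies the boundary lattice-point count by 3, giving 24.
By Pick's theorem, the interior count of the dilated polygon is 36 − 24/2 + 1 = 25.

25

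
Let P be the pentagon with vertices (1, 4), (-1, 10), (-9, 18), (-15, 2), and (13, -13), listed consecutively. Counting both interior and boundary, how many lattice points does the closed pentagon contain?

294

By the shoelace formula, twice the signed area is |(1·10 − (-1)·4) + ((-1)·18 − (-9)·10) + ((-9)·2 − (-15)·18) + ((-15)·(-13) − 13·2) + (13·4 − 1·(-13))| = 572, so the area is 286.
The number of boundary lattice points is Σ gcd(|Δx|,|Δy|) = gcd(2,6) + gcd(8,8) + gcd(6,16) + gcd(28,15) + gcd(12,17) = 2+8+2+1+1 = 14.
Pick's theorem gives I = A − B/2 + 1 = 286 − 14/2 + 1 = 280, so the closed region contains I + B = 280 + 14 = 294 lattice points.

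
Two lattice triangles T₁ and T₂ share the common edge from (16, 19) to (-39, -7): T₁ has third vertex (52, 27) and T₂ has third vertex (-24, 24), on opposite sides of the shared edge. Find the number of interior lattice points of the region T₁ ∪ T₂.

901

The union is the simple quadrilateral with vertices (16, 19), (52, 27), (-39, -7), (-24, 24) in order.
The shoelace formula gives twice the area as |[16·27 − 52·19] + [52·(-7) − (-39)·27] + [(-39)·24 − (-24)·(-7)] + [(-24)·19 − 16·24]| = 1811, so the area is 1811/2.
Along each edge there are gcd(|Δx|,|Δy|)+1 lattice points, so counting each shared vertex once the boundary has gcd(36,8) + gcd(91,34) + gcd(15,31) + gcd(40,5) = 4+1+1+5 = 11.
By Pick's theorem I = A − B/2 + 1 = 1811/2 − 11/2 + 1 = 901.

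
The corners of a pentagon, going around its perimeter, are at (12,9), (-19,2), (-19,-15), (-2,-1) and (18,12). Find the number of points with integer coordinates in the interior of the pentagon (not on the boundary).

By the shoelace formula, twice the signed area is |(12·2 − (-19)·9) + ((-19)·(-15) − (-19)·2) + ((-19)·(-1) − (-2)·(-15)) + ((-2)·12 − 18·(-1)) + (18·9 − 12·12)| = 519, so the area is 519/2.
Summing gcd(|Δx|,|Δy|) over the edges gives the boundary count: gcd(31,7) + gcd(0,17) + gcd(17,14) + gcd(20,13) + gcd(6,3) = 1+17+1+1+3 = 23.
Pick's theorem gives I = A − B/2 + 1 = 519/2 − 23/2 + 1 = 249.

249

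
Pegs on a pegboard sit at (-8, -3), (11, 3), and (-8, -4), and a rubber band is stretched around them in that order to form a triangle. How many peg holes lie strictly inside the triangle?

By the shoelace formula, twice the signed area is |((-8)·3 − 11·(-3)) + (11·(-4) − (-8)·3) + ((-8)·(-3) − (-8)·(-4))| = 19, so the area is 9.5.
The number of boundary lattice points is Σ gcd(|Δx|,|Δy|) = gcd(19,6) + gcd(19,7) + gcd(0,1) = 1+1+1 = 3.
By Pick's theorem A = I + B/2 − 1, so I = 9.5 − 3/2 + 1 = 9.

9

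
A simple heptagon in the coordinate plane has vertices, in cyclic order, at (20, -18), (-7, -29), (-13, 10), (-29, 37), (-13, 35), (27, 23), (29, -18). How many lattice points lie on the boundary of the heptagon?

21

Along each edge there are gcd(|Δx|,|Δy|)+1 lattice points, so counting each shared vertex once the boundary has gcd(27,11) + gcd(6,39) + gcd(16,27) + gcd(16,2) + gcd(40,12) + gcd(2,41) + gcd(9,0) = 1+3+1+2+4+1+9 = 21.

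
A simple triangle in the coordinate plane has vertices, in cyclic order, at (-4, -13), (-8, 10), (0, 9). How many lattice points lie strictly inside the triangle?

By the shoelace formula, twice the signed area is |[(-4)·10 − (-8)·(-13)] + [(-8)·9 − 0·10] + [0·(-13) − (-4)·9]| = 180, so the area is 90.
Along each edge there are gcd(|Δx|,|Δy|)+1 lattice points, so counting each shared vertex once the boundary has gcd(4,23) + gcd(8,1) + gcd(4,22) = 1+1+2 = 4.
Pick's theorem gives I = A − B/2 + 1 = 90 − 4/2 + 1 = 89.

89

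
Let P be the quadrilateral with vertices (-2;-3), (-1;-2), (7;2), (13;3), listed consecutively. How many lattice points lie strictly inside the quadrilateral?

Using the shoelace formula, 2A = |[(-2)·(-2) − (-1)·(-3)] + [(-1)·2 − 7·(-2)] + [7·3 − 13·2] + [13·(-3) − (-2)·3]| = 25, so the area is 12.5.
Along each edge there are gcd(|Δx|,|Δy|)+1 lattice points, so counting each shared vertex once the boundary has gcd(1,1) + gcd(8,4) + gcd(6,1) + gcd(15,6) = 1+4+1+3 = 9.
Pick's theorem gives I = A − B/2 + 1 = 12.5 − 9/2 + 1 = 9.

9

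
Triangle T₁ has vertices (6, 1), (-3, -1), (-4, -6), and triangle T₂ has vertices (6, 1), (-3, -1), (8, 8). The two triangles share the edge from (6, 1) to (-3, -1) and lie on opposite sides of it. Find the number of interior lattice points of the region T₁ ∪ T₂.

50

The union is the simple quadrilateral with vertices (6, 1), (-4, -6), (-3, -1), (8, 8) in order.
By the shoelace formula, twice the signed area is |[6·(-6) − (-4)·1] + [(-4)·(-1) − (-3)·(-6)] + [(-3)·8 − 8·(-1)] + [8·1 − 6·8]| = 102, so the area is 51.
Along each edge there are gcd(|Δx|,|Δy|)+1 lattice points, so counting each shared vertex once the boundary has gcd(10,7) + gcd(1,5) + gcd(11,9) + gcd(2,7) = 1+1+1+1 = 4.
By Pick's theorem I = A − B/2 + 1 = 51 − 4/2 + 1 = 50.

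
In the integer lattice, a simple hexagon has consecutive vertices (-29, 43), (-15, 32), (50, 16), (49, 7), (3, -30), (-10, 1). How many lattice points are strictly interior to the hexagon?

By the shoelace formula, twice the signed area is |((-29)·32 − (-15)·43) + ((-15)·16 − 50·32) + (50·7 − 49·16) + (49·(-30) − 3·7) + (3·1 − (-10)·(-30)) + ((-10)·43 − (-29)·1)| = 4746, so the area is 2373.
Summing gcd(|Δx|,|Δy|) over the edges gives the boundary count: gcd(14,11) + gcd(65,16) + gcd(1,9) + gcd(46,37) + gcd(13,31) + gcd(19,42) = 1+1+1+1+1+1 = 6.
By Pick's theorem A = I + B/2 − 1, so I = 2373 − 6/2 + 1 = 2371.

2371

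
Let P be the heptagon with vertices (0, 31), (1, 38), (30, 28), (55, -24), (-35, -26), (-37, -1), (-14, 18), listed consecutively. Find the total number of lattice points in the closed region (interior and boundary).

3862

The shoelace formula gives twice the area as |(0·38 − 1·31) + (1·28 − 30·38) + (30·(-24) − 55·28) + (55·(-26) − (-35)·(-24)) + ((-35)·(-1) − (-37)·(-26)) + ((-37)·18 − (-14)·(-1)) + ((-14)·31 − 0·18)| = 7714, so the area is 3857.
Along each edge there are gcd(|Δx|,|Δy|)+1 lattice points, so counting each shared vertex once the boundary has gcd(1,7) + gcd(29,10) + gcd(25,52) + gcd(90,2) + gcd(2,25) + gcd(23,19) + gcd(14,13) = 1+1+1+2+1+1+1 = 8.
Pick's theorem gives I = A − B/2 + 1 = 3857 − 8/2 + 1 = 3854, so the closed region contains I + B = 3854 + 8 = 3862 lattice points.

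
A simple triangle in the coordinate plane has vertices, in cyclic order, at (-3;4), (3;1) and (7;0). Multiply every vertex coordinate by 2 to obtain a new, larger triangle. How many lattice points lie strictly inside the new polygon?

7

The shoelace formula gives twice the area as |((-3)·1 − 3·4) + (3·0 − 7·1) + (7·4 − (-3)·0)| = 6, so the area is 3.
Summing gcd(|Δx|,|Δy|) over the edges gives the boundary count: gcd(6,3) + gcd(4,1) + gcd(10,4) = 3+1+2 = 6.
Scaling by 2 multiplies the area by 2² = 4 (so the new area is 12) and multiplies the boundary lattice-point count by 2, giving 12.
By Pick's theorem, the interior count of the dilated polygon is 12 − 12/2 + 1 = 7.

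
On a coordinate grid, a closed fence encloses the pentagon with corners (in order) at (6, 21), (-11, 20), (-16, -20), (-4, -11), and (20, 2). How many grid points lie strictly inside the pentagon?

By the shoelace formula, twice the signed area is |[6·20 − (-11)·21] + [(-11)·(-20) − (-16)·20] + [(-16)·(-11) − (-4)·(-20)] + [(-4)·2 − 20·(-11)] + [20·21 − 6·2]| = 1607, so the area is 803.5.
Summing gcd(|Δx|,|Δy|) over the edges gives the boundary count: gcd(17,1) + gcd(5,40) + gcd(12,9) + gcd(24,13) + gcd(14,19) = 1+5+3+1+1 = 11.
By Pick's theorem A = I + B/2 − 1, so I = 803.5 − 11/2 + 1 = 799.

799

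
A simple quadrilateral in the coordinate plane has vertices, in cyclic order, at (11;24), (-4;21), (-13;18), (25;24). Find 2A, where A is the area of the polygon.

102

Using the shoelace formula, 2A = |[11·21 − (-4)·24] + [(-4)·18 − (-13)·21] + [(-13)·24 − 25·18] + [25·24 − 11·24]| = 102, so the area is 51.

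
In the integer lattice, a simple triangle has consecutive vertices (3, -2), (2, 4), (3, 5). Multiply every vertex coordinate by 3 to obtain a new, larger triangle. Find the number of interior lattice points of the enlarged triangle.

19

Using the shoelace formula, 2A = |[3·4 − 2·(-2)] + [2·5 − 3·4] + [3·(-2) − 3·5]| = 7, so the area is 3.5.
The number of boundary lattice points is Σ gcd(|Δx|,|Δy|) = gcd(1,6) + gcd(1,1) + gcd(0,7) = 1+1+7 = 9.
Scaling by 3 multiplies the area by 3² = 9 (so the new area is 63/2) and multiplies the boundary lattice-point count by 3, giving 27.
By Pick's theorem, the interior count of the dilated polygon is 63/2 − 27/2 + 1 = 19.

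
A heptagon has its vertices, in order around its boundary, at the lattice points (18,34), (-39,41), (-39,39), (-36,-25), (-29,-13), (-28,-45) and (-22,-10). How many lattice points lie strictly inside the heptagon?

The shoelace formula gives twice the area as |(18·41 − (-39)·34) + ((-39)·39 − (-39)·41) + ((-39)·(-25) − (-36)·39) + ((-36)·(-13) − (-29)·(-25)) + ((-29)·(-45) − (-28)·(-13)) + ((-28)·(-10) − (-22)·(-45)) + ((-22)·34 − 18·(-10))| = 3927, so the area is 1963.5.
Along each edge there are gcd(|Δx|,|Δy|)+1 lattice points, so counting each shared vertex once the boundary has gcd(57,7) + gcd(0,2) + gcd(3,64) + gcd(7,12) + gcd(1,32) + gcd(6,35) + gcd(40,44) = 1+2+1+1+1+1+4 = 11.
Pick's theorem gives I = A − B/2 + 1 = 1963.5 − 11/2 + 1 = 1959.

1959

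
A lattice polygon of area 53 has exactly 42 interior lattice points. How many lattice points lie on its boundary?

Pick's theorem gives A = I + B/2 − 1, so B = 2(A − I + 1) = 2(53 − 42 + 1) = 24.

24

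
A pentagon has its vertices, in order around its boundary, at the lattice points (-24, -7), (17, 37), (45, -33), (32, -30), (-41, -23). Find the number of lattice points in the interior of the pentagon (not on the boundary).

Using the shoelace formula, 2A = |[(-24)·37 − 17·(-7)] + [17·(-33) − 45·37] + [45·(-30) − 32·(-33)] + [32·(-23) − (-41)·(-30)] + [(-41)·(-7) − (-24)·(-23)]| = 5520, so the area is 2760.
Summing gcd(|Δx|,|Δy|) over the edges gives the boundary count: gcd(41,44) + gcd(28,70) + gcd(13,3) + gcd(73,7) + gcd(17,16) = 1+14+1+1+1 = 18.
Pick's theorem gives I = A − B/2 + 1 = 2760 − 18/2 + 1 = 2752.

2752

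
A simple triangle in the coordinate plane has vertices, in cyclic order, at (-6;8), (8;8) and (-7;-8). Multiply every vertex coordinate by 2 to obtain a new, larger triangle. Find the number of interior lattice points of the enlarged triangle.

The shoelace formula gives twice the area as |[(-6)·8 − 8·8] + [8·(-8) − (-7)·8] + [(-7)·8 − (-6)·(-8)]| = 224, so the area is 112.
The number of boundary lattice points is Σ gcd(|Δx|,|Δy|) = gcd(14,0) + gcd(15,16) + gcd(1,16) = 14+1+1 = 16.
Scaling by 2 multiplies the area by 2² = 4 (so the new area is 448) and multiplies the boundary lattice-point count by 2, giving 32.
By Pick's theorem, the interior count of the dilated polygon is 448 − 32/2 + 1 = 433.

433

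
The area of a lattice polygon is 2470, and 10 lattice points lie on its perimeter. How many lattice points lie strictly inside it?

2466

Pick's theorem A = I + B/2 − 1 rearranges to I = A − B/2 + 1 = 2470 − 10/2 + 1 = 2466.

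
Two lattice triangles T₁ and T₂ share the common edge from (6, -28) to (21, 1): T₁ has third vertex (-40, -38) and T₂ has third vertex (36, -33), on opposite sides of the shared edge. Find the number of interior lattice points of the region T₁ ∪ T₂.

The union is the simple quadrilateral with vertices (6, -28), (-40, -38), (21, 1), (36, -33) in order.
The shoelace formula gives twice the area as |[6·(-38) − (-40)·(-28)] + [(-40)·1 − 21·(-38)] + [21·(-33) − 36·1] + [36·(-28) − 6·(-33)]| = 2129, so the area is 2129/2.
Summing gcd(|Δx|,|Δy|) over the edges gives the boundary count: gcd(46,10) + gcd(61,39) + gcd(15,34) + gcd(30,5) = 2+1+1+5 = 9.
By Pick's theorem I = A − B/2 + 1 = 2129/2 − 9/2 + 1 = 1061.

1061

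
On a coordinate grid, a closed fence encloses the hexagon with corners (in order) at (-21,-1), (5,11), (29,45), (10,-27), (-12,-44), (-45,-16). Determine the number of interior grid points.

By the shoelace formula, twice the signed area is |[(-21)·11 − 5·(-1)] + [5·45 − 29·11] + [29·(-27) − 10·45] + [10·(-44) − (-12)·(-27)] + [(-12)·(-16) − (-45)·(-44)] + [(-45)·(-1) − (-21)·(-16)]| = 4396, so the area is 2198.
Along each edge there are gcd(|Δx|,|Δy|)+1 lattice points, so counting each shared vertex once the boundary has gcd(26,12) + gcd(24,34) + gcd(19,72) + gcd(22,17) + gcd(33,28) + gcd(24,15) = 2+2+1+1+1+3 = 10.
By Pick's theorem A = I + B/2 − 1, so I = 2198 − 10/2 + 1 = 2194.

2194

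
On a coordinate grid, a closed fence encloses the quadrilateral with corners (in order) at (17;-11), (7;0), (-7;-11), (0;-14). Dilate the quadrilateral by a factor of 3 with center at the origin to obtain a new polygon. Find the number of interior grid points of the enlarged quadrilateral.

The shoelace formula gives twice the area as |[17·0 − 7·(-11)] + [7·(-11) − (-7)·0] + [(-7)·(-14) − 0·(-11)] + [0·(-11) − 17·(-14)]| = 336, so the area is 168.
Along each edge there are gcd(|Δx|,|Δy|)+1 lattice points, so counting each shared vertex once the boundary has gcd(10,11) + gcd(14,11) + gcd(7,3) + gcd(17,3) = 1+1+1+1 = 4.
Scaling by 3 multiplies the area by 3² = 9 (so the new area is 1512) and multiplies the boundary lattice-point count by 3, giving 12.
By Pick's theorem, the interior count of the dilated polygon is 1512 − 12/2 + 1 = 1507.

1507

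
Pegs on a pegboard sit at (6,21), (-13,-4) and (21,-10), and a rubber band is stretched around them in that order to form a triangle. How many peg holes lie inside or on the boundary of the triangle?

Using the shoelace formula, 2A = |[6·(-4) − (-13)·21] + [(-13)·(-10) − 21·(-4)] + [21·21 − 6·(-10)]| = 964, so the area is 482.
The number of boundary lattice points is Σ gcd(|Δx|,|Δy|) = gcd(19,25) + gcd(34,6) + gcd(15,31) = 1+2+1 = 4.
Pick's theorem gives I = A − B/2 + 1 = 482 − 4/2 + 1 = 481, so the closed region contains I + B = 481 + 4 = 485 lattice points.

485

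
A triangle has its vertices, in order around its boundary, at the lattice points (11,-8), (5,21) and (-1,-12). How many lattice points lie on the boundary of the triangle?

8

The number of boundary lattice points is Σ gcd(|Δx|,|Δy|) = gcd(6,29) + gcd(6,33) + gcd(12,4) = 1+3+4 = 8.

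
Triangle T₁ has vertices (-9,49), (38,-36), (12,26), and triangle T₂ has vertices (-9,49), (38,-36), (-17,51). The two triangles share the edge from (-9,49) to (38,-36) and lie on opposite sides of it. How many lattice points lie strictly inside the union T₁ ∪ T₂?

The union is the simple quadrilateral with vertices (-9,49), (12,26), (38,-36), (-17,51) in order.
The shoelace formula gives twice the area as |[(-9)·26 − 12·49] + [12·(-36) − 38·26] + [38·51 − (-17)·(-36)] + [(-17)·49 − (-9)·51]| = 1290, so the area is 645.
Along each edge there are gcd(|Δx|,|Δy|)+1 lattice points, so counting each shared vertex once the boundary has gcd(21,23) + gcd(26,62) + gcd(55,87) + gcd(8,2) = 1+2+1+2 = 6.
By Pick's theorem I = A − B/2 + 1 = 645 − 6/2 + 1 = 643.

643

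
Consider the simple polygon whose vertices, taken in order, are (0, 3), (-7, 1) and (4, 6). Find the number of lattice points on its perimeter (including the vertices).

3

The number of boundary lattice points is Σ gcd(|Δx|,|Δy|) = gcd(7,2) + gcd(11,5) + gcd(4,3) = 1+1+1 = 3.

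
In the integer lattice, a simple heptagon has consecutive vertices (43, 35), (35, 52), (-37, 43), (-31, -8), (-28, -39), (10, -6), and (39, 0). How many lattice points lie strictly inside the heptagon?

4598

The shoelace formula gives twice the area as |(43·52 − 35·35) + (35·43 − (-37)·52) + ((-37)·(-8) − (-31)·43) + ((-31)·(-39) − (-28)·(-8)) + ((-28)·(-6) − 10·(-39)) + (10·0 − 39·(-6)) + (39·35 − 43·0)| = 9211, so the area is 4605.5.
Summing gcd(|Δx|,|Δy|) over the edges gives the boundary count: gcd(8,17) + gcd(72,9) + gcd(6,51) + gcd(3,31) + gcd(38,33) + gcd(29,6) + gcd(4,35) = 1+9+3+1+1+1+1 = 17.
Pick's theorem gives I = A − B/2 + 1 = 4605.5 − 17/2 + 1 = 4598.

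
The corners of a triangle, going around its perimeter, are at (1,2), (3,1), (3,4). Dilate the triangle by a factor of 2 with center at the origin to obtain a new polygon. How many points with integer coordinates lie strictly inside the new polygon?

Using the shoelace formula, 2A = |[1·1 − 3·2] + [3·4 − 3·1] + [3·2 − 1·4]| = 6, so the area is 3.
Along each edge there are gcd(|Δx|,|Δy|)+1 lattice points, so counting each shared vertex once the boundary has gcd(2,1) + gcd(0,3) + gcd(2,2) = 1+3+2 = 6.
Scaling by 2 multiplies the area by 2² = 4 (so the new area is 12) and multiplies the boundary lattice-point count by 2, giving 12.
By Pick's theorem, the interior count of the dilated polygon is 12 − 12/2 + 1 = 7.

7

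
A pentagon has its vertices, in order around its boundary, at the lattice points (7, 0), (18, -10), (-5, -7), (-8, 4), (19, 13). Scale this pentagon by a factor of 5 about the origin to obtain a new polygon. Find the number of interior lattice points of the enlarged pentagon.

By the shoelace formula, twice the signed area is |(7·(-10) − 18·0) + (18·(-7) − (-5)·(-10)) + ((-5)·4 − (-8)·(-7)) + ((-8)·13 − 19·4) + (19·0 − 7·13)| = 593, so the area is 593/2.
Summing gcd(|Δx|,|Δy|) over the edges gives the boundary count: gcd(11,10) + gcd(23,3) + gcd(3,11) + gcd(27,9) + gcd(12,13) = 1+1+1+9+1 = 13.
Scaling by 5 multiplies the area by 5² = 25 (so the new area is 7412.5) and multiplies the boundary lattice-point count by 5, giving 65.
By Pick's theorem, the interior count of the dilated polygon is 7412.5 − 65/2 + 1 = 7381.

7381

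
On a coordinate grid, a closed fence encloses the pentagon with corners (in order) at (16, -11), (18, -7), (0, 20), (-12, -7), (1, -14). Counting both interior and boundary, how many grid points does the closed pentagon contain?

Using the shoelace formula, 2A = |[16·(-7) − 18·(-11)] + [18·20 − 0·(-7)] + [0·(-7) − (-12)·20] + [(-12)·(-14) − 1·(-7)] + [1·(-11) − 16·(-14)]| = 1074, so the area is 537.
The number of boundary lattice points is Σ gcd(|Δx|,|Δy|) = gcd(2,4) + gcd(18,27) + gcd(12,27) + gcd(13,7) + gcd(15,3) = 2+9+3+1+3 = 18.
Pick's theorem gives I = A − B/2 + 1 = 537 − 18/2 + 1 = 529, so the closed region contains I + B = 529 + 18 = 547 lattice points.

547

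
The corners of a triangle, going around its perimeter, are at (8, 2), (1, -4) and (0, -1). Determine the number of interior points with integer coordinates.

13

The shoelace formula gives twice the area as |[8·(-4) − 1·2] + [1·(-1) − 0·(-4)] + [0·2 − 8·(-1)]| = 27, so the area is 27/2.
Summing gcd(|Δx|,|Δy|) over the edges gives the boundary count: gcd(7,6) + gcd(1,3) + gcd(8,3) = 1+1+1 = 3.
Pick's theorem gives I = A − B/2 + 1 = 27/2 − 3/2 + 1 = 13.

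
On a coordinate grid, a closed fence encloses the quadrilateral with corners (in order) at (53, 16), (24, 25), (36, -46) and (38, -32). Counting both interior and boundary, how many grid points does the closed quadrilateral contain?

923

By the shoelace formula, twice the signed area is |[53·25 − 24·16] + [24·(-46) − 36·25] + [36·(-32) − 38·(-46)] + [38·16 − 53·(-32)]| = 1837, so the area is 1837/2.
Summing gcd(|Δx|,|Δy|) over the edges gives the boundary count: gcd(29,9) + gcd(12,71) + gcd(2,14) + gcd(15,48) = 1+1+2+3 = 7.
Pick's theorem gives I = A − B/2 + 1 = 1837/2 − 7/2 + 1 = 916, so the closed region contains I + B = 916 + 7 = 923 lattice points.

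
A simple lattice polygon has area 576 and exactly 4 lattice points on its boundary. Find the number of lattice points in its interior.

From Pick's theorem, I = A − B/2 + 1 = 576 − 4/2 + 1 = 575.

575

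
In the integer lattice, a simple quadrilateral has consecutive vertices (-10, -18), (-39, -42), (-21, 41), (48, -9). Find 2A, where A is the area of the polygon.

The shoelace formula gives twice the area as |[(-10)·(-42) − (-39)·(-18)] + [(-39)·41 − (-21)·(-42)] + [(-21)·(-9) − 48·41] + [48·(-18) − (-10)·(-9)]| = 5496, so the area is 2748.

5496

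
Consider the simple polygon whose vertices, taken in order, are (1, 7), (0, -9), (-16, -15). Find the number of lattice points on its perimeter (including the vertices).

4

Summing gcd(|Δx|,|Δy|) over the edges gives the boundary count: gcd(1,16) + gcd(16,6) + gcd(17,22) = 1+2+1 = 4.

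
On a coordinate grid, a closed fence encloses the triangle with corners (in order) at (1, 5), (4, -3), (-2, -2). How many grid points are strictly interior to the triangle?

22

The shoelace formula gives twice the area as |[1·(-3) − 4·5] + [4·(-2) − (-2)·(-3)] + [(-2)·5 − 1·(-2)]| = 45, so the area is 45/2.
Summing gcd(|Δx|,|Δy|) over the edges gives the boundary count: gcd(3,8) + gcd(6,1) + gcd(3,7) = 1+1+1 = 3.
By Pick's theorem A = I + B/2 − 1, so I = 45/2 − 3/2 + 1 = 22.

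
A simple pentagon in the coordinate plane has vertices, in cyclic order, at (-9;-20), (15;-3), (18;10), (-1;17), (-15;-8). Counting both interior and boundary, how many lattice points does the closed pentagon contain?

675

Using the shoelace formula, 2A = |((-9)·(-3) − 15·(-20)) + (15·10 − 18·(-3)) + (18·17 − (-1)·10) + ((-1)·(-8) − (-15)·17) + ((-15)·(-20) − (-9)·(-8))| = 1338, so the area is 669.
The number of boundary lattice points is Σ gcd(|Δx|,|Δy|) = gcd(24,17) + gcd(3,13) + gcd(19,7) + gcd(14,25) + gcd(6,12) = 1+1+1+1+6 = 10.
Pick's theorem gives I = A − B/2 + 1 = 669 − 10/2 + 1 = 665, so the closed region contains I + B = 665 + 10 = 675 lattice points.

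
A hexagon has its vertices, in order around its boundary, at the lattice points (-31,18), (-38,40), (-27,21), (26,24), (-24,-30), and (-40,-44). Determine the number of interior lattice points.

The shoelace formula gives twice the area as |[(-31)·40 − (-38)·18] + [(-38)·21 − (-27)·40] + [(-27)·24 − 26·21] + [26·(-30) − (-24)·24] + [(-24)·(-44) − (-40)·(-30)] + [(-40)·18 − (-31)·(-44)]| = 3900, so the area is 1950.
Summing gcd(|Δx|,|Δy|) over the edges gives the boundary count: gcd(7,22) + gcd(11,19) + gcd(53,3) + gcd(50,54) + gcd(16,14) + gcd(9,62) = 1+1+1+2+2+1 = 8.
Pick's theorem gives I = A − B/2 + 1 = 1950 − 8/2 + 1 = 1947.

1947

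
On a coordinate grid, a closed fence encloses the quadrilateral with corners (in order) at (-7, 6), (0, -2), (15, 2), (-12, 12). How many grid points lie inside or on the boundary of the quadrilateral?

The shoelace formula gives twice the area as |[(-7)·(-2) − 0·6] + [0·2 − 15·(-2)] + [15·12 − (-12)·2] + [(-12)·6 − (-7)·12]| = 260, so the area is 130.
The number of boundary lattice points is Σ gcd(|Δx|,|Δy|) = gcd(7,8) + gcd(15,4) + gcd(27,10) + gcd(5,6) = 1+1+1+1 = 4.
Pick's theorem gives I = A − B/2 + 1 = 130 − 4/2 + 1 = 129, so the closed region contains I + B = 129 + 4 = 133 lattice points.

133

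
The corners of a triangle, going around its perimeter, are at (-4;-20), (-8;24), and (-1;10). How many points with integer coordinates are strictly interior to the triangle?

120

By the shoelace formula, twice the signed area is |[(-4)·24 − (-8)·(-20)] + [(-8)·10 − (-1)·24] + [(-1)·(-20) − (-4)·10]| = 252, so the area is 126.
Summing gcd(|Δx|,|Δy|) over the edges gives the boundary count: gcd(4,44) + gcd(7,14) + gcd(3,30) = 4+7+3 = 14.
By Pick's theorem A = I + B/2 − 1, so I = 126 − 14/2 + 1 = 120.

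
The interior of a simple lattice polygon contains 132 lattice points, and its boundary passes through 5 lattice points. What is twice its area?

267

By Pick's theorem, A = I + B/2 − 1 = 132 + 5/2 − 1 = 267/2.
Hence 2A = 267.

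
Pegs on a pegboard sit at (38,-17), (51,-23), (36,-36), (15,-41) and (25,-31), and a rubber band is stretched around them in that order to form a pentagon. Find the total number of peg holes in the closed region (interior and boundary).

327

Using the shoelace formula, 2A = |[38·(-23) − 51·(-17)] + [51·(-36) − 36·(-23)] + [36·(-41) − 15·(-36)] + [15·(-31) − 25·(-41)] + [25·(-17) − 38·(-31)]| = 638, so the area is 319.
Along each edge there are gcd(|Δx|,|Δy|)+1 lattice points, so counting each shared vertex once the boundary has gcd(13,6) + gcd(15,13) + gcd(21,5) + gcd(10,10) + gcd(13,14) = 1+1+1+10+1 = 14.
Pick's theorem gives I = A − B/2 + 1 = 319 − 14/2 + 1 = 313, so the closed region contains I + B = 313 + 14 = 327 lattice points.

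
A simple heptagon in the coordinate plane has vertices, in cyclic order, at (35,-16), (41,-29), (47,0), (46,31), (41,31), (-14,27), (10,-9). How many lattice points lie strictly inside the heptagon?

2074

The shoelace formula gives twice the area as |[35·(-29) − 41·(-16)] + [41·0 − 47·(-29)] + [47·31 − 46·0] + [46·31 − 41·31] + [41·27 − (-14)·31] + [(-14)·(-9) − 10·27] + [10·(-16) − 35·(-9)]| = 4168, so the area is 2084.
Summing gcd(|Δx|,|Δy|) over the edges gives the boundary count: gcd(6,13) + gcd(6,29) + gcd(1,31) + gcd(5,0) + gcd(55,4) + gcd(24,36) + gcd(25,7) = 1+1+1+5+1+12+1 = 22.
By Pick's theorem A = I + B/2 − 1, so I = 2084 − 22/2 + 1 = 2074.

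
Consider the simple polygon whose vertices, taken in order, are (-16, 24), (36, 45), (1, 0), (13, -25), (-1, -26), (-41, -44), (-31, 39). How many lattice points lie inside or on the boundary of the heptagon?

By the shoelace formula, twice the signed area is |((-16)·45 − 36·24) + (36·0 − 1·45) + (1·(-25) − 13·0) + (13·(-26) − (-1)·(-25)) + ((-1)·(-44) − (-41)·(-26)) + ((-41)·39 − (-31)·(-44)) + ((-31)·24 − (-16)·39)| = 6122, so the area is 3061.
Along each edge there are gcd(|Δx|,|Δy|)+1 lattice points, so counting each shared vertex once the boundary has gcd(52,21) + gcd(35,45) + gcd(12,25) + gcd(14,1) + gcd(40,18) + gcd(10,83) + gcd(15,15) = 1+5+1+1+2+1+15 = 26.
Pick's theorem gives I = A − B/2 + 1 = 3061 − 26/2 + 1 = 3049, so the closed region contains I + B = 3049 + 26 = 3075 lattice points.

3075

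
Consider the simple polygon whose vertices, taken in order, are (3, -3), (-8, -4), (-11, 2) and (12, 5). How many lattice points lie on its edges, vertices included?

Summing gcd(|Δx|,|Δy|) over the edges gives the boundary count: gcd(11,1) + gcd(3,6) + gcd(23,3) + gcd(9,8) = 1+3+1+1 = 6.

6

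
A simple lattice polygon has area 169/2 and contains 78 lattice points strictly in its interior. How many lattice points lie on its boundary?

15

Pick's theorem gives A = I + B/2 − 1, so B = 2(A − I + 1) = 2(169/2 − 78 + 1) = 15.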